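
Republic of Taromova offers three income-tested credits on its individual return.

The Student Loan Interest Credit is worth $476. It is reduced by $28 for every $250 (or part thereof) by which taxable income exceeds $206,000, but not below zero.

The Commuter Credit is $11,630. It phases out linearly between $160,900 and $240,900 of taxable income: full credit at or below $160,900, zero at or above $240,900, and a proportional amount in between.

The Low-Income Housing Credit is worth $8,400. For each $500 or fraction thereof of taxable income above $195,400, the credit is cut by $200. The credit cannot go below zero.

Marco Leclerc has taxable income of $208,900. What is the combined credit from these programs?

Student Loan Interest Credit: income exceeds $206,000 by $2,900, which is 12 full-or-partial $250 increments; reduction = 12 × $28 = $336, leaving $140.
Commuter Credit: $208,900 is $48,000 into a $80,000 phase-out range, leaving 32,000/80,000 of the credit: $11,630 × 32,000/80,000 = $4,652.
Low-Income Housing Credit: income exceeds $195,400 by $13,500, which is 27 full-or-partial $500 increments; reduction = 27 × $200 = $5,400, leaving $3,000.
Total: $140 + $4,652 + $3,000 = $7,792.

$7,792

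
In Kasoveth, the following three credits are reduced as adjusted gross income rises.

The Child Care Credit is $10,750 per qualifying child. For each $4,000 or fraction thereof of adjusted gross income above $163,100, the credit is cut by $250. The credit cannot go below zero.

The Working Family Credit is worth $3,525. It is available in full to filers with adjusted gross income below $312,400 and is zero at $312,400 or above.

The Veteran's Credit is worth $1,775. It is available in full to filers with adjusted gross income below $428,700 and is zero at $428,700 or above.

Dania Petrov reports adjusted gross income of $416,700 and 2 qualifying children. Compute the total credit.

$7,275

Child Care Credit: base = 2 × $10,750 = $21,500. income exceeds $163,100 by $253,600, which is 64 full-or-partial $4,000 increments; reduction = 64 × $250 = $16,000, leaving $5,500.
Working Family Credit: $416,700 meets or exceeds the $312,400 cutoff, so the credit is $0.
Veteran's Credit: $416,700 is below the $428,700 cutoff, so the full $1,775 applies.
Total: $5,500 + $0 + $1,775 = $7,275.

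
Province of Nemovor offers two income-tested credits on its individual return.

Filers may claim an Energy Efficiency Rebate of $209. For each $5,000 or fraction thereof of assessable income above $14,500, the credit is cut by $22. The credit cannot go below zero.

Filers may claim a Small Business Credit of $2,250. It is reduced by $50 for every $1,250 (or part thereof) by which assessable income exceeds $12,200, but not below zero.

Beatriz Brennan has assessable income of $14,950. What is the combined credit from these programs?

Energy Efficiency Rebate: income exceeds $14,500 by $450, which is 1 full-or-partial $5,000 increment; reduction = 1 × $22 = $22, leaving $187.
Small Business Credit: income exceeds $12,200 by $2,750, which is 3 full-or-partial $1,250 increments; reduction = 3 × $50 = $150, leaving $2,100.
Total: $187 + $2,100 = $2,287.

$2,287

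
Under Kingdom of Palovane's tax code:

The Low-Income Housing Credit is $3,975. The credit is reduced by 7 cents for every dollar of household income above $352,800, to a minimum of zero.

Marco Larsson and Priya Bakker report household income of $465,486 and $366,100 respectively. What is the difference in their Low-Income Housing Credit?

Marco ($465,486): Low-Income Housing Credit: 7% of the $112,686 excess over $352,800 is $7,888.02 ≥ base, so the credit is $0.
Priya ($366,100): Low-Income Housing Credit: 7% of the $13,300 excess over $352,800 is $931; credit = $3,975 − $931 = $3,044.
Difference: |$0 − $3,044| = $3,044.

$3,044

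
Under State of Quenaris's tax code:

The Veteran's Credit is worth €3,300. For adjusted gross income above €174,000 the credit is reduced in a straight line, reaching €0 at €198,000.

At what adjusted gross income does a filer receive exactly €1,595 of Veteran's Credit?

€1,595 is 1,595/3,300 of the full €3,300, so 1,705/3,300 of the €24,000 range has been used: income = €174,000 + €24,000 × 1,705/3,300 = €186,400.

€186,400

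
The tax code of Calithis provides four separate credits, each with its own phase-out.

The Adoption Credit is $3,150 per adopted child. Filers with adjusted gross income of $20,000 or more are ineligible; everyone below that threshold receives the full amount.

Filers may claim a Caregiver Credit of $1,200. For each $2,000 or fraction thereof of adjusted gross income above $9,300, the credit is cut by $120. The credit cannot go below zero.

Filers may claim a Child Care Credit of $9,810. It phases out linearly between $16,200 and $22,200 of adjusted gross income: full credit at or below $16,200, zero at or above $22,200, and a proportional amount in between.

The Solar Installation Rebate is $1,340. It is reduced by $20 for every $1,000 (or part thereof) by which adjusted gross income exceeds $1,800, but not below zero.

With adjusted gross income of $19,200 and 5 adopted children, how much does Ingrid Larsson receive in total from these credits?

$22,235

Adoption Credit: base = 5 × $3,150 = $15,750. $19,200 is below the $20,000 cutoff, so the full $15,750 applies.
Caregiver Credit: income exceeds $9,300 by $9,900, which is 5 full-or-partial $2,000 increments; reduction = 5 × $120 = $600, leaving $600.
Child Care Credit: $19,200 is $3,000 into a $6,000 phase-out range, leaving 3,000/6,000 of the credit: $9,810 × 3,000/6,000 = $4,905.
Solar Installation Rebate: income exceeds $1,800 by $17,400, which is 18 full-or-partial $1,000 increments; reduction = 18 × $20 = $360, leaving $980.
Total: $15,750 + $600 + $4,905 + $980 = $22,235.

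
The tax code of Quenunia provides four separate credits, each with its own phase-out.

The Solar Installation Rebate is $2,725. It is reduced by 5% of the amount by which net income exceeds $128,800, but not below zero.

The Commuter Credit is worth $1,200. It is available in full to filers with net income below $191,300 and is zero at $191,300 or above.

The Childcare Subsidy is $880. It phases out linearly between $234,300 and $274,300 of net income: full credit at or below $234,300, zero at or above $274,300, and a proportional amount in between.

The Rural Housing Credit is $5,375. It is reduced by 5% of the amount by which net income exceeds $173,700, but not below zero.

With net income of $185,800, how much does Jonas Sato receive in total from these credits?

$6,850

Solar Installation Rebate: 5% of the $57,000 excess over $128,800 is $2,850 ≥ base, so the credit is $0.
Commuter Credit: $185,800 is below the $191,300 cutoff, so the full $1,200 applies.
Childcare Subsidy: $185,800 is at or below the $234,300 threshold, so the full $880 applies.
Rural Housing Credit: 5% of the $12,100 excess over $173,700 is $605; credit = $5,375 − $605 = $4,770.
Total: $0 + $1,200 + $880 + $4,770 = $6,850.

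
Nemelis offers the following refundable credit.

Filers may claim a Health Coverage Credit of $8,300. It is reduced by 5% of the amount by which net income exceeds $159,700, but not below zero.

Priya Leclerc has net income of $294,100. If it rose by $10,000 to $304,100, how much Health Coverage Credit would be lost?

$500

At $294,100 — 5% of the $134,400 excess over $159,700 is $6,720; credit = $8,300 − $6,720 = $1,580.
At $304,100 — 5% of the $144,400 excess over $159,700 is $7,220; credit = $8,300 − $7,220 = $1,080.
Lost: $1,580 − $1,080 = $500.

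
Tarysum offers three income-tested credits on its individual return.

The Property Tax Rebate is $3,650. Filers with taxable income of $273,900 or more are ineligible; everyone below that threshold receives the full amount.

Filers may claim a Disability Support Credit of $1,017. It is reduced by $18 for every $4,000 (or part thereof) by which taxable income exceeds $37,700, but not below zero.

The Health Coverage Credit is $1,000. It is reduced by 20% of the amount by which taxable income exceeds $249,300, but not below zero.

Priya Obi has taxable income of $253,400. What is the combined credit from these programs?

Property Tax Rebate: $253,400 is below the $273,900 cutoff, so the full $3,650 applies.
Disability Support Credit: income exceeds $37,700 by $215,700, which is 54 full-or-partial $4,000 increments; reduction = 54 × $18 = $972, leaving $45.
Health Coverage Credit: 20% of the $4,100 excess over $249,300 is $820; credit = $1,000 − $820 = $180.
Total: $3,650 + $45 + $180 = $3,875.

$3,875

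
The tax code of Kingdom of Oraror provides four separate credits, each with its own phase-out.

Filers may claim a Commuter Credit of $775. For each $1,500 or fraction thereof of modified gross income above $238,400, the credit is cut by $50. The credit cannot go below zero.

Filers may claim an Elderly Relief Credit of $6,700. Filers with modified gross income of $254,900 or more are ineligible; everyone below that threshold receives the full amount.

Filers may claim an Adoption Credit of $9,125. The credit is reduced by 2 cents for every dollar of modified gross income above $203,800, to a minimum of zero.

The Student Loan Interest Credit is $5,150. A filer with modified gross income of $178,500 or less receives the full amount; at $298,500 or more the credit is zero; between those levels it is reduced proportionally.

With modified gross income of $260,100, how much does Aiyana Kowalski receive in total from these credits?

$9,672

Commuter Credit: income exceeds $238,400 by $21,700, which is 15 full-or-partial $1,500 increments; reduction = 15 × $50 = $750, leaving $25.
Elderly Relief Credit: $260,100 meets or exceeds the $254,900 cutoff, so the credit is $0.
Adoption Credit: 2% of the $56,300 excess over $203,800 is $1,126; credit = $9,125 − $1,126 = $7,999.
Student Loan Interest Credit: $260,100 is $81,600 into a $120,000 phase-out range, leaving 38,400/120,000 of the credit: $5,150 × 38,400/120,000 = $1,648.
Total: $25 + $0 + $7,999 + $1,648 = $9,672.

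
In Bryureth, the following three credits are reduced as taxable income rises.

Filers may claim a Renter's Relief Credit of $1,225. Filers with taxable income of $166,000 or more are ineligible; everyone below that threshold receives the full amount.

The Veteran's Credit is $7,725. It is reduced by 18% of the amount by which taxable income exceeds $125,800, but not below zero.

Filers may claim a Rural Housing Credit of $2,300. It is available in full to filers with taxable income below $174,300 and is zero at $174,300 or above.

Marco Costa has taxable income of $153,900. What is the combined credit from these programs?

$6,192

Renter's Relief Credit: $153,900 is below the $166,000 cutoff, so the full $1,225 applies.
Veteran's Credit: 18% of the $28,100 excess over $125,800 is $5,058; credit = $7,725 − $5,058 = $2,667.
Rural Housing Credit: $153,900 is below the $174,300 cutoff, so the full $2,300 applies.
Total: $1,225 + $2,667 + $2,300 = $6,192.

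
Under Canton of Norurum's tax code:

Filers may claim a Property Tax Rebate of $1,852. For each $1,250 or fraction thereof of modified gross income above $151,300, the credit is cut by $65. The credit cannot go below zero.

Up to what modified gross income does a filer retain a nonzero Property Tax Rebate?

After 28 increments the reduction is 28 × $65 = $1,820, leaving $32; one more increment wipes it out. Increment 28 ends at excess 28 × $1,250 = $35,000, so the highest qualifying income is $151,300 + $35,000 = $186,300.

$186,300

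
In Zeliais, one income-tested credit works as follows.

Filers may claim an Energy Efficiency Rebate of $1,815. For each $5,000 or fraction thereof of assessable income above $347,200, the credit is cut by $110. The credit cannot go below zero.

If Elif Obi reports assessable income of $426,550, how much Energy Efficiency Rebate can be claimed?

Energy Efficiency Rebate: income exceeds $347,200 by $79,350, which is 16 full-or-partial $5,000 increments; reduction = 16 × $110 = $1,760, leaving $55.

$55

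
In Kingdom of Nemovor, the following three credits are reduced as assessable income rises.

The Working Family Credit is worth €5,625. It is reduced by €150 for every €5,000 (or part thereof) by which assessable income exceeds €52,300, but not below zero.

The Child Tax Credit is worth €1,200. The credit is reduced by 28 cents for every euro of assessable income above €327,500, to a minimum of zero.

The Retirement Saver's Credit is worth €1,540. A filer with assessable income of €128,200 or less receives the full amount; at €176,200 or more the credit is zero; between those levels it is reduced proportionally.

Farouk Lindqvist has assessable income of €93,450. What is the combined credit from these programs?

Working Family Credit: income exceeds €52,300 by €41,150, which is 9 full-or-partial €5,000 increments; reduction = 9 × €150 = €1,350, leaving €4,275.
Child Tax Credit: €93,450 is at or below the €327,500 threshold, so the full €1,200 applies.
Retirement Saver's Credit: €93,450 is at or below the €128,200 threshold, so the full €1,540 applies.
Total: €4,275 + €1,200 + €1,540 = €7,015.

€7,015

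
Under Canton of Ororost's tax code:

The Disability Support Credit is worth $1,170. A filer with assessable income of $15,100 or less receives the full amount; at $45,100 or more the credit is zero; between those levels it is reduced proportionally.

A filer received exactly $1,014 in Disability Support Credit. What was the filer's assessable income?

$19,100

$1,014 is 1,014/1,170 of the full $1,170, so 156/1,170 of the $30,000 range has been used: income = $15,100 + $30,000 × 156/1,170 = $19,100.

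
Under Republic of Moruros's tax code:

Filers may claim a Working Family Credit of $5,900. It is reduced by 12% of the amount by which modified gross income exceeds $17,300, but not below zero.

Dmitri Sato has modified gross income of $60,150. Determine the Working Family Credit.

Working Family Credit: 12% of the $42,850 excess over $17,300 is $5,142; credit = $5,900 − $5,142 = $758.

$758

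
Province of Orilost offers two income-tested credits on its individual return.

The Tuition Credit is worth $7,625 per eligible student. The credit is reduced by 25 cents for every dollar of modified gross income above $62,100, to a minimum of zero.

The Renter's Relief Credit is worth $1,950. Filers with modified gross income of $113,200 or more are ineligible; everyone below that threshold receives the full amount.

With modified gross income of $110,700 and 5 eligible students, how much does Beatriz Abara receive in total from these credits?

$27,925

Tuition Credit: base = 5 × $7,625 = $38,125. 25% of the $48,600 excess over $62,100 is $12,150; credit = $38,125 − $12,150 = $25,975.
Renter's Relief Credit: $110,700 is below the $113,200 cutoff, so the full $1,950 applies.
Total: $25,975 + $1,950 = $27,925.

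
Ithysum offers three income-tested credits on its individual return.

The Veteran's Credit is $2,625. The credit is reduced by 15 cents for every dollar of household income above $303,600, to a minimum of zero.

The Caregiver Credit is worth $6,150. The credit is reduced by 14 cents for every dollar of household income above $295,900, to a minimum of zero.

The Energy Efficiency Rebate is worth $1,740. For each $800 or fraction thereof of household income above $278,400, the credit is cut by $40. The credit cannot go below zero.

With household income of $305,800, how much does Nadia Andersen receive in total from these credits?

$7,399

Veteran's Credit: 15% of the $2,200 excess over $303,600 is $330; credit = $2,625 − $330 = $2,295.
Caregiver Credit: 14% of the $9,900 excess over $295,900 is $1,386; credit = $6,150 − $1,386 = $4,764.
Energy Efficiency Rebate: income exceeds $278,400 by $27,400, which is 35 full-or-partial $800 increments; reduction = 35 × $40 = $1,400, leaving $340.
Total: $2,295 + $4,764 + $340 = $7,399.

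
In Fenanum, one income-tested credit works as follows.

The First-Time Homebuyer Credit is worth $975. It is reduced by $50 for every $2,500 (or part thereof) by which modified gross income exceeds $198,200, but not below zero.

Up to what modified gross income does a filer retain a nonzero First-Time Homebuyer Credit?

$245,700

After 19 increments the reduction is 19 × $50 = $950, leaving $25; one more increment wipes it out. Increment 19 ends at excess 19 × $2,500 = $47,500, so the highest qualifying income is $198,200 + $47,500 = $245,700.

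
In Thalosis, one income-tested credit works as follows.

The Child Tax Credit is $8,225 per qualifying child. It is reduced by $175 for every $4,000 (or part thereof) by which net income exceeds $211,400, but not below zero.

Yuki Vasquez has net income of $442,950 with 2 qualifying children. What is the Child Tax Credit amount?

Child Tax Credit: base = 2 × $8,225 = $16,450. income exceeds $211,400 by $231,550, which is 58 full-or-partial $4,000 increments; reduction = 58 × $175 = $10,150, leaving $6,300.

$6,300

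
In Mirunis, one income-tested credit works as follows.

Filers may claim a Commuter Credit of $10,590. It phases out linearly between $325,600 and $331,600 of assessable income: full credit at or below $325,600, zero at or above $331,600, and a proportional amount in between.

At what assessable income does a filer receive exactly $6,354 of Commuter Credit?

$6,354 is 6,354/10,590 of the full $10,590, so 4,236/10,590 of the $6,000 range has been used: income = $325,600 + $6,000 × 4,236/10,590 = $328,000.

$328,000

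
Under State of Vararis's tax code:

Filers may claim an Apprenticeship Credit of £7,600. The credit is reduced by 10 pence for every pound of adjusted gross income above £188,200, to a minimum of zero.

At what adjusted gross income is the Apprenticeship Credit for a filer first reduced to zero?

£264,200

The credit falls by 10% of each pound above £188,200, so it reaches zero when the excess is £7,600 / 10% = £76,000: income = £188,200 + £76,000 = £264,200.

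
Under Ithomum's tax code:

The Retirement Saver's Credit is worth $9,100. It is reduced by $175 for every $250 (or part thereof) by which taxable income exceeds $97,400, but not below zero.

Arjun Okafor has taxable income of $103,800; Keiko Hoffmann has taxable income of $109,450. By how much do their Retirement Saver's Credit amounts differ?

Arjun ($103,800): Retirement Saver's Credit: income exceeds $97,400 by $6,400, which is 26 full-or-partial $250 increments; reduction = 26 × $175 = $4,550, leaving $4,550.
Keiko ($109,450): Retirement Saver's Credit: income exceeds $97,400 by $12,050, which is 49 full-or-partial $250 increments; reduction = 49 × $175 = $8,575, leaving $525.
Difference: |$4,550 − $525| = $4,025.

$4,025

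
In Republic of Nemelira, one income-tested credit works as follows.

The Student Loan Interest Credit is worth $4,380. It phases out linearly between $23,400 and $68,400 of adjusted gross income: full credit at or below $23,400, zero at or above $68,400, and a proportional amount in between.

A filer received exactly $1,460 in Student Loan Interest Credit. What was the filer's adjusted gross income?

$53,400

$1,460 is 1,460/4,380 of the full $4,380, so 2,920/4,380 of the $45,000 range has been used: income = $23,400 + $45,000 × 2,920/4,380 = $53,400.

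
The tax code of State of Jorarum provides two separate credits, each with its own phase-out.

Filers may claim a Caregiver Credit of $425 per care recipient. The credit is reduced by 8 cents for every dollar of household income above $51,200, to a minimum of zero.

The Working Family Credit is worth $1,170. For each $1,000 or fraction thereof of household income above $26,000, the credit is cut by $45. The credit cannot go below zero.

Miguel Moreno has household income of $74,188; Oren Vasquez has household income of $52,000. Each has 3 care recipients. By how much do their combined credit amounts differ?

$1,211

Miguel ($74,188): Caregiver Credit: base = 3 × $425 = $1,275. 8% of the $22,988 excess over $51,200 is $1,839.04 ≥ base, so the credit is $0. Working Family Credit: income exceeds $26,000 by $48,188 → 49 increments × $45 = $2,205 ≥ base, so the credit is $0. total $0 + $0 = $0
Oren ($52,000): Caregiver Credit: base = 3 × $425 = $1,275. 8% of the $800 excess over $51,200 is $64; credit = $1,275 − $64 = $1,211. Working Family Credit: income exceeds $26,000 by $26,000 → 26 increments × $45 = $1,170 ≥ base, so the credit is $0. total $1,211 + $0 = $1,211
Difference: |$0 − $1,211| = $1,211.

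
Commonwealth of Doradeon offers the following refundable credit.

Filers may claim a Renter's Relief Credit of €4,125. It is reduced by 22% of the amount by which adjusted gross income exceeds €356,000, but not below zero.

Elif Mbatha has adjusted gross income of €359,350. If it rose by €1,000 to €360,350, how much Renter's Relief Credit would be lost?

At €359,350 — 22% of the €3,350 excess over €356,000 is €737; credit = €4,125 − €737 = €3,388.
At €360,350 — 22% of the €4,350 excess over €356,000 is €957; credit = €4,125 − €957 = €3,168.
Lost: €3,388 − €3,168 = €220.

€220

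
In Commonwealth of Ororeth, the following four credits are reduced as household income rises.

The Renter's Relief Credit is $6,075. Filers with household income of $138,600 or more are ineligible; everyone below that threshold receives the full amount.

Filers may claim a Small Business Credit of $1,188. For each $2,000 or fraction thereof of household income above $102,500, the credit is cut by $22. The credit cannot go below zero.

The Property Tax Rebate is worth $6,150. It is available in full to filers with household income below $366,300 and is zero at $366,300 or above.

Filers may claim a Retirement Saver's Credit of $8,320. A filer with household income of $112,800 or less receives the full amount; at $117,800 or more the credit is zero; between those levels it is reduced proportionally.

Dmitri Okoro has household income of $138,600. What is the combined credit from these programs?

Renter's Relief Credit: $138,600 meets or exceeds the $138,600 cutoff, so the credit is $0.
Small Business Credit: income exceeds $102,500 by $36,100, which is 19 full-or-partial $2,000 increments; reduction = 19 × $22 = $418, leaving $770.
Property Tax Rebate: $138,600 is below the $366,300 cutoff, so the full $6,150 applies.
Retirement Saver's Credit: $138,600 is at or above $117,800, so the credit is $0.
Total: $0 + $770 + $6,150 + $0 = $6,920.

$6,920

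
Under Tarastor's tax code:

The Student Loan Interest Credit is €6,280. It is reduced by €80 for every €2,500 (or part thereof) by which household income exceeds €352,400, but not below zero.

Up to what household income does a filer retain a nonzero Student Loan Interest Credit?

€547,400

After 78 increments the reduction is 78 × €80 = €6,240, leaving €40; one more increment wipes it out. Increment 78 ends at excess 78 × €2,500 = €195,000, so the highest qualifying income is €352,400 + €195,000 = €547,400.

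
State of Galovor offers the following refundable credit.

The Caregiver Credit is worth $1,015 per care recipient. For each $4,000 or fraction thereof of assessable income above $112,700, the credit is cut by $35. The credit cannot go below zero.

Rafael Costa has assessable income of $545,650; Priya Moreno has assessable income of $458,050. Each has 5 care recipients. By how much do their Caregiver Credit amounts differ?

$770

Rafael ($545,650): Caregiver Credit: base = 5 × $1,015 = $5,075. income exceeds $112,700 by $432,950, which is 109 full-or-partial $4,000 increments; reduction = 109 × $35 = $3,815, leaving $1,260.
Priya ($458,050): Caregiver Credit: base = 5 × $1,015 = $5,075. income exceeds $112,700 by $345,350, which is 87 full-or-partial $4,000 increments; reduction = 87 × $35 = $3,045, leaving $2,030.
Difference: |$1,260 − $2,030| = $770.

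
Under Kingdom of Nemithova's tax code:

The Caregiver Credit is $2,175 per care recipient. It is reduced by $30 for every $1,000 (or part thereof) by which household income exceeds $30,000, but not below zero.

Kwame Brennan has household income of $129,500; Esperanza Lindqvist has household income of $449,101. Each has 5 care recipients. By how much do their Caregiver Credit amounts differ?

Kwame ($129,500): Caregiver Credit: base = 5 × $2,175 = $10,875. income exceeds $30,000 by $99,500, which is 100 full-or-partial $1,000 increments; reduction = 100 × $30 = $3,000, leaving $7,875.
Esperanza ($449,101): Caregiver Credit: base = 5 × $2,175 = $10,875. income exceeds $30,000 by $419,101 → 420 increments × $30 = $12,600 ≥ base, so the credit is $0.
Difference: |$7,875 − $0| = $7,875.

$7,875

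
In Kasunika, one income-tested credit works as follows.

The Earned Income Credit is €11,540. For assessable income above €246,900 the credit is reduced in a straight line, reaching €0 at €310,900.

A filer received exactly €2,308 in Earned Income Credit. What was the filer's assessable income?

€2,308 is 2,308/11,540 of the full €11,540, so 9,232/11,540 of the €64,000 range has been used: income = €246,900 + €64,000 × 9,232/11,540 = €298,100.

€298,100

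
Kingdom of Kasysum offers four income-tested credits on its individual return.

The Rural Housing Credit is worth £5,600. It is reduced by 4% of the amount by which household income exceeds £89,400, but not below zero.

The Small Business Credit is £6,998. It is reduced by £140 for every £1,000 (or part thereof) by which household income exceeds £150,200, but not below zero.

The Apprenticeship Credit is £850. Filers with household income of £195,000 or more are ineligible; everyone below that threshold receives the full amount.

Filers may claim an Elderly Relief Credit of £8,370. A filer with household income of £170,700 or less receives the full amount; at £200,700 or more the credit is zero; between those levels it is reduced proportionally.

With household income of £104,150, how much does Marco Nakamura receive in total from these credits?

£21,228

Rural Housing Credit: 4% of the £14,750 excess over £89,400 is £590; credit = £5,600 − £590 = £5,010.
Small Business Credit: £104,150 is at or below the £150,200 threshold, so the full £6,998 applies.
Apprenticeship Credit: £104,150 is below the £195,000 cutoff, so the full £850 applies.
Elderly Relief Credit: £104,150 is at or below the £170,700 threshold, so the full £8,370 applies.
Total: £5,010 + £6,998 + £850 + £8,370 = £21,228.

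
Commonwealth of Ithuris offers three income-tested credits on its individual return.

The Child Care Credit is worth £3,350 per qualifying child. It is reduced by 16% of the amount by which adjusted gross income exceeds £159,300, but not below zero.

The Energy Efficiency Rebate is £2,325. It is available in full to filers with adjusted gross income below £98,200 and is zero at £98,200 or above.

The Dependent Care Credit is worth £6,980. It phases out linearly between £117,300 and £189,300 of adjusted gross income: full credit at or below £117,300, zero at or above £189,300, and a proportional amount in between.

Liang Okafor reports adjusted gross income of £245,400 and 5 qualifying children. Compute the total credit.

Child Care Credit: base = 5 × £3,350 = £16,750. 16% of the £86,100 excess over £159,300 is £13,776; credit = £16,750 − £13,776 = £2,974.
Energy Efficiency Rebate: £245,400 meets or exceeds the £98,200 cutoff, so the credit is £0.
Dependent Care Credit: £245,400 is at or above £189,300, so the credit is £0.
Total: £2,974 + £0 + £0 = £2,974.

£2,974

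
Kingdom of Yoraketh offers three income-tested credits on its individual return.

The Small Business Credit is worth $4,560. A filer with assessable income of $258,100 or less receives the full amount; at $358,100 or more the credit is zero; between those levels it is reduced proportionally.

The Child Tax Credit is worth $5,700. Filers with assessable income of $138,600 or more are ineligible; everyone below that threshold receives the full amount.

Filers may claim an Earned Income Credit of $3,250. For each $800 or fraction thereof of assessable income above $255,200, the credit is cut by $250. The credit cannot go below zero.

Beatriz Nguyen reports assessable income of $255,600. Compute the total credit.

$7,560

Small Business Credit: $255,600 is at or below the $258,100 threshold, so the full $4,560 applies.
Child Tax Credit: $255,600 meets or exceeds the $138,600 cutoff, so the credit is $0.
Earned Income Credit: income exceeds $255,200 by $400, which is 1 full-or-partial $800 increment; reduction = 1 × $250 = $250, leaving $3,000.
Total: $4,560 + $0 + $3,000 = $7,560.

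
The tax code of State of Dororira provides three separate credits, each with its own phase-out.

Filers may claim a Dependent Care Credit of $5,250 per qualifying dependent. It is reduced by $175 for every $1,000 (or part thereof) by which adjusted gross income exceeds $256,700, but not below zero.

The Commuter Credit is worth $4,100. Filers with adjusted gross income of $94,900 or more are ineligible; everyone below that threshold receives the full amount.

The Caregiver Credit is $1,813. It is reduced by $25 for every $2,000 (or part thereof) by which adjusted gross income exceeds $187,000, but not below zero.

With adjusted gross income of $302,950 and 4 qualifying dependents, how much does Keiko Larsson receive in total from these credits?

Dependent Care Credit: base = 4 × $5,250 = $21,000. income exceeds $256,700 by $46,250, which is 47 full-or-partial $1,000 increments; reduction = 47 × $175 = $8,225, leaving $12,775.
Commuter Credit: $302,950 meets or exceeds the $94,900 cutoff, so the credit is $0.
Caregiver Credit: income exceeds $187,000 by $115,950, which is 58 full-or-partial $2,000 increments; reduction = 58 × $25 = $1,450, leaving $363.
Total: $12,775 + $0 + $363 = $13,138.

$13,138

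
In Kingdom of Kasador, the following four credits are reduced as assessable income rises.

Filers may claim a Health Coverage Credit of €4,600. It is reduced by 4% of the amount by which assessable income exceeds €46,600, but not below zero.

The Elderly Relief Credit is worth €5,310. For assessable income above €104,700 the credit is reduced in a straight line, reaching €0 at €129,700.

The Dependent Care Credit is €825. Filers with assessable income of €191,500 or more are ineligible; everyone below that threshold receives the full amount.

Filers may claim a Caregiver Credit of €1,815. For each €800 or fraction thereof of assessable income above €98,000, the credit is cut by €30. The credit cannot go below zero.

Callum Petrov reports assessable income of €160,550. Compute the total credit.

€867

Health Coverage Credit: 4% of the €113,950 excess over €46,600 is €4,558; credit = €4,600 − €4,558 = €42.
Elderly Relief Credit: €160,550 is at or above €129,700, so the credit is €0.
Dependent Care Credit: €160,550 is below the €191,500 cutoff, so the full €825 applies.
Caregiver Credit: income exceeds €98,000 by €62,550 → 79 increments × €30 = €2,370 ≥ base, so the credit is €0.
Total: €42 + €0 + €825 + €0 = €867.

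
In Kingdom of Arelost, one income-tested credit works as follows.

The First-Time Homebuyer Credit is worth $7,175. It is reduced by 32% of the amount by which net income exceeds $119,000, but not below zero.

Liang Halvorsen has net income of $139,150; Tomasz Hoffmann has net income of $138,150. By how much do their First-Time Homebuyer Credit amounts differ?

Liang ($139,150): First-Time Homebuyer Credit: 32% of the $20,150 excess over $119,000 is $6,448; credit = $7,175 − $6,448 = $727.
Tomasz ($138,150): First-Time Homebuyer Credit: 32% of the $19,150 excess over $119,000 is $6,128; credit = $7,175 − $6,128 = $1,047.
Difference: |$727 − $1,047| = $320.

$320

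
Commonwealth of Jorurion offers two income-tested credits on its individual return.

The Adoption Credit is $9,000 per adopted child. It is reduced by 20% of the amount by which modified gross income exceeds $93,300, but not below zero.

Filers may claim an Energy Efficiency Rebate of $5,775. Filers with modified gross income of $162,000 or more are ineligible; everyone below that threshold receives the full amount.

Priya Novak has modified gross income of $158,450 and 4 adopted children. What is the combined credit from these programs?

$28,745

Adoption Credit: base = 4 × $9,000 = $36,000. 20% of the $65,150 excess over $93,300 is $13,030; credit = $36,000 − $13,030 = $22,970.
Energy Efficiency Rebate: $158,450 is below the $162,000 cutoff, so the full $5,775 applies.
Total: $22,970 + $5,775 = $28,745.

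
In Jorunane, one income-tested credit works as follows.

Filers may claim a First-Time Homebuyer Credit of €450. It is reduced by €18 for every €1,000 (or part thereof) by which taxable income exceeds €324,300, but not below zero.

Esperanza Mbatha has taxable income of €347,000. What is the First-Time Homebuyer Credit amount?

€36

First-Time Homebuyer Credit: income exceeds €324,300 by €22,700, which is 23 full-or-partial €1,000 increments; reduction = 23 × €18 = €414, leaving €36.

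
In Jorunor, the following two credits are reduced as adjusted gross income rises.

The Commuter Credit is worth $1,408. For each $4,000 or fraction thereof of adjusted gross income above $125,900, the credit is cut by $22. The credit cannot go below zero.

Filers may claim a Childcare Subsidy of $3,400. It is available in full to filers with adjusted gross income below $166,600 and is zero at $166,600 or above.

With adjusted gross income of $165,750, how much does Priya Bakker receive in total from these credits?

$4,588

Commuter Credit: income exceeds $125,900 by $39,850, which is 10 full-or-partial $4,000 increments; reduction = 10 × $22 = $220, leaving $1,188.
Childcare Subsidy: $165,750 is below the $166,600 cutoff, so the full $3,400 applies.
Total: $1,188 + $3,400 = $4,588.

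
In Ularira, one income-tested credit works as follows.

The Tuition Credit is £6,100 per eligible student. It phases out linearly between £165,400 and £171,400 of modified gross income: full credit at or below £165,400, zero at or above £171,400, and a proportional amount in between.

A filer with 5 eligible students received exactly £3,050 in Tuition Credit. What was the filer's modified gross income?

£170,800

Full credit = 5 × £6,100 = £30,500.
£3,050 is 3,050/30,500 of the full £30,500, so 27,450/30,500 of the £6,000 range has been used: income = £165,400 + £6,000 × 27,450/30,500 = £170,800.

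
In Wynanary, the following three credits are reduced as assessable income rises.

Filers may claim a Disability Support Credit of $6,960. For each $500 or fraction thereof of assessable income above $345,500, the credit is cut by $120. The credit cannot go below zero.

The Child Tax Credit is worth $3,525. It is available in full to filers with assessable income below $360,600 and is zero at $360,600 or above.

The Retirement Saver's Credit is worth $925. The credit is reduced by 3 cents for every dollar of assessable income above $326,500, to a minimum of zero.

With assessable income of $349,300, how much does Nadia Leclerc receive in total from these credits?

$9,766

Disability Support Credit: income exceeds $345,500 by $3,800, which is 8 full-or-partial $500 increments; reduction = 8 × $120 = $960, leaving $6,000.
Child Tax Credit: $349,300 is below the $360,600 cutoff, so the full $3,525 applies.
Retirement Saver's Credit: 3% of the $22,800 excess over $326,500 is $684; credit = $925 − $684 = $241.
Total: $6,000 + $3,525 + $241 = $9,766.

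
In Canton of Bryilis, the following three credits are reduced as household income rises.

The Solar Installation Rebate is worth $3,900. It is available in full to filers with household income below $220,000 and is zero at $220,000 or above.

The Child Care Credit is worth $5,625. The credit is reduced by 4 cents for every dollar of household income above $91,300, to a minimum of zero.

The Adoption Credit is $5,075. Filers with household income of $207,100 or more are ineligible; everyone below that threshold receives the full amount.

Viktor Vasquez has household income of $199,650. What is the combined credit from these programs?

$10,266

Solar Installation Rebate: $199,650 is below the $220,000 cutoff, so the full $3,900 applies.
Child Care Credit: 4% of the $108,350 excess over $91,300 is $4,334; credit = $5,625 − $4,334 = $1,291.
Adoption Credit: $199,650 is below the $207,100 cutoff, so the full $5,075 applies.
Total: $3,900 + $1,291 + $5,075 = $10,266.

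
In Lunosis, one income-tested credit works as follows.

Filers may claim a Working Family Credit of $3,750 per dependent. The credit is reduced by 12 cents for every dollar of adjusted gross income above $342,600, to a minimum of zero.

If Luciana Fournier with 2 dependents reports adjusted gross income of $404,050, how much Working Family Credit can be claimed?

$126

Working Family Credit: base = 2 × $3,750 = $7,500. 12% of the $61,450 excess over $342,600 is $7,374; credit = $7,500 − $7,374 = $126.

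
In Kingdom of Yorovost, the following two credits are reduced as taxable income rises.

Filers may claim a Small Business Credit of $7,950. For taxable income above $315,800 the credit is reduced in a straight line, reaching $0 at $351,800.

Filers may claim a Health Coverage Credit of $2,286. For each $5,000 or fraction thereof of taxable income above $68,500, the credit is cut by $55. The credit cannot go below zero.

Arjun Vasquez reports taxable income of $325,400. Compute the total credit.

Small Business Credit: $325,400 is $9,600 into a $36,000 phase-out range, leaving 26,400/36,000 of the credit: $7,950 × 26,400/36,000 = $5,830.
Health Coverage Credit: income exceeds $68,500 by $256,900 → 52 increments × $55 = $2,860 ≥ base, so the credit is $0.
Total: $5,830 + $0 = $5,830.

$5,830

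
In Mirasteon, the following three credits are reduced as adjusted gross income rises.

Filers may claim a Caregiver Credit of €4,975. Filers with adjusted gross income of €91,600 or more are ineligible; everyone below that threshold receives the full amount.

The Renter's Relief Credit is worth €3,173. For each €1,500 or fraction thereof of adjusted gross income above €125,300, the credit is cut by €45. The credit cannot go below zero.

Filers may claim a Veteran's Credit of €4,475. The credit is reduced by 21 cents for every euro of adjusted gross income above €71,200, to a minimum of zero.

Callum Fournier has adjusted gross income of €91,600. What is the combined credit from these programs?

Caregiver Credit: €91,600 meets or exceeds the €91,600 cutoff, so the credit is €0.
Renter's Relief Credit: €91,600 is at or below the €125,300 threshold, so the full €3,173 applies.
Veteran's Credit: 21% of the €20,400 excess over €71,200 is €4,284; credit = €4,475 − €4,284 = €191.
Total: €0 + €3,173 + €191 = €3,364.

€3,364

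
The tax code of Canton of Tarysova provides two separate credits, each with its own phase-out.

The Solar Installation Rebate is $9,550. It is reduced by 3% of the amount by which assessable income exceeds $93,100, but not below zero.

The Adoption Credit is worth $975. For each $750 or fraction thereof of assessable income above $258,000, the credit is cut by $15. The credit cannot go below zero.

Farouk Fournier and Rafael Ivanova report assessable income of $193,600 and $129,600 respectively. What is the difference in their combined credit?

$1,920

Farouk ($193,600): Solar Installation Rebate: 3% of the $100,500 excess over $93,100 is $3,015; credit = $9,550 − $3,015 = $6,535. Adoption Credit: $193,600 is at or below the $258,000 threshold, so the full $975 applies. total $6,535 + $975 = $7,510
Rafael ($129,600): Solar Installation Rebate: 3% of the $36,500 excess over $93,100 is $1,095; credit = $9,550 − $1,095 = $8,455. Adoption Credit: $129,600 is at or below the $258,000 threshold, so the full $975 applies. total $8,455 + $975 = $9,430
Difference: |$7,510 − $9,430| = $1,920.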